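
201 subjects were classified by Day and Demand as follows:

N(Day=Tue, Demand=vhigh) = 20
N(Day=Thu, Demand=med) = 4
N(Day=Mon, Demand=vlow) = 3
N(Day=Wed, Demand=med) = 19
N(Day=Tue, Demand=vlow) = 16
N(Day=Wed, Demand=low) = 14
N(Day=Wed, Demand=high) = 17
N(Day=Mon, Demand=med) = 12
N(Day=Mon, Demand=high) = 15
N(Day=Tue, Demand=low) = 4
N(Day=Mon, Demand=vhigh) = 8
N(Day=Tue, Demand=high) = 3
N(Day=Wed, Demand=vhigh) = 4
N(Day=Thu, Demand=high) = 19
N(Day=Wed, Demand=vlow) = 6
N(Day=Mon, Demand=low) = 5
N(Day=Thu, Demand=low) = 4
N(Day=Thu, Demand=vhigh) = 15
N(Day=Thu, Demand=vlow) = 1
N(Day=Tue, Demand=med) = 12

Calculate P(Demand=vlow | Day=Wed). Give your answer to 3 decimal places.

Total with Day=Wed: 6 + 14 + 19 + 17 + 4 = 60.
P(Demand=vlow | Day=Wed) = 6/60 = 0.100.

0.100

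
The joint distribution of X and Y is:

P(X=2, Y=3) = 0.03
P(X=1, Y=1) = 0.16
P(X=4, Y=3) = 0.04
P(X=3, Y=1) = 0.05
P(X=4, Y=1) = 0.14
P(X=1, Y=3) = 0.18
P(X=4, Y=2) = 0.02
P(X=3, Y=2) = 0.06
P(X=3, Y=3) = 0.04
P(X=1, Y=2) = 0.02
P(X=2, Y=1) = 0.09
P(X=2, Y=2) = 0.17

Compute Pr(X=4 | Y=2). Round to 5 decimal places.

0.07407

P(Y=2) = 0.02 + 0.17 + 0.06 + 0.02 = 0.27.
P(X=4 | Y=2) = 0.02/0.27 = 0.07407.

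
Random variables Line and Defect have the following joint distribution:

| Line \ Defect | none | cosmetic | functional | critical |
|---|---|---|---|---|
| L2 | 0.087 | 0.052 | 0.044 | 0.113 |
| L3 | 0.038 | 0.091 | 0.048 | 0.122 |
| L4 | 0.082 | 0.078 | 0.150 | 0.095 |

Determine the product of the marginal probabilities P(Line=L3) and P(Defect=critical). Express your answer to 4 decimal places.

P(Line=L3) = 0.038 + 0.091 + 0.048 + 0.122 = 0.299.
P(Defect=critical) = 0.113 + 0.122 + 0.095 = 0.330.
Product: 0.299 × 0.330 = 0.0987.

0.0987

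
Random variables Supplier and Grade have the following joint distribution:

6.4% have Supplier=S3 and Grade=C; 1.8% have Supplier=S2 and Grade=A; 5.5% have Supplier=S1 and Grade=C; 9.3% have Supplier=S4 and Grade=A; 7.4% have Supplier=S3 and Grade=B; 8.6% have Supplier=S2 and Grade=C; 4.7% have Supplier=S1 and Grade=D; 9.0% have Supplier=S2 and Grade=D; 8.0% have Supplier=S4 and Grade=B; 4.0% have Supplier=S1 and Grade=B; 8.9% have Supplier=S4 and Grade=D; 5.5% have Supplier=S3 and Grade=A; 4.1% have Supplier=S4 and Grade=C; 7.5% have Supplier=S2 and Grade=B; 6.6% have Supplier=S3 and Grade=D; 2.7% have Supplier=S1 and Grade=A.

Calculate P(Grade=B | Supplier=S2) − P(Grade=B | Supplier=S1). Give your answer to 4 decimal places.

0.0421

P(Supplier=S2) = 0.018 + 0.075 + 0.086 + 0.090 = 0.269; P(Grade=B | Supplier=S2) = 0.075/0.269 = 0.27881.
P(Supplier=S1) = 0.027 + 0.040 + 0.055 + 0.047 = 0.169; P(Grade=B | Supplier=S1) = 0.040/0.169 = 0.23669.
Difference = 0.0421.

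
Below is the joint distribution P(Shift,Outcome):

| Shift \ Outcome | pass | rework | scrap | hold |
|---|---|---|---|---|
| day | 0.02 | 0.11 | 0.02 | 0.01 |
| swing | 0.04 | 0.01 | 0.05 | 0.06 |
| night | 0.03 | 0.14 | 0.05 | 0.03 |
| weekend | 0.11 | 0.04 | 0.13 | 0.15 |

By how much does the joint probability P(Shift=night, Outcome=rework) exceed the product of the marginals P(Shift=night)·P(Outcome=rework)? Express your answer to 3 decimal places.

P(Shift=night) = 0.03 + 0.14 + 0.05 + 0.03 = 0.25.
P(Outcome=rework) = 0.11 + 0.01 + 0.14 + 0.04 = 0.30.
P(Shift=night, Outcome=rework) − P(Shift=night)P(Outcome=rework) = 0.14 − 0.25×0.30 = 0.065.

0.065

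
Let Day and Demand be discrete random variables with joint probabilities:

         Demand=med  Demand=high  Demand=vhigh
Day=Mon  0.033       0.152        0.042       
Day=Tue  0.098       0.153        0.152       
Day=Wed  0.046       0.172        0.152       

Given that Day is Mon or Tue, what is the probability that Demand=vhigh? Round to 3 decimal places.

P(Day=Mon) = 0.033 + 0.152 + 0.042 = 0.227.
P(Day=Tue) = 0.098 + 0.153 + 0.152 = 0.403.
P(Day ∈ {Mon, Tue}) = 0.227 + 0.403 = 0.630; P(Demand=vhigh, Day ∈ {Mon, Tue}) = 0.042 + 0.152 = 0.194.
P(Demand=vhigh | Day ∈ {Mon, Tue}) = 0.194/0.630 = 0.308.

0.308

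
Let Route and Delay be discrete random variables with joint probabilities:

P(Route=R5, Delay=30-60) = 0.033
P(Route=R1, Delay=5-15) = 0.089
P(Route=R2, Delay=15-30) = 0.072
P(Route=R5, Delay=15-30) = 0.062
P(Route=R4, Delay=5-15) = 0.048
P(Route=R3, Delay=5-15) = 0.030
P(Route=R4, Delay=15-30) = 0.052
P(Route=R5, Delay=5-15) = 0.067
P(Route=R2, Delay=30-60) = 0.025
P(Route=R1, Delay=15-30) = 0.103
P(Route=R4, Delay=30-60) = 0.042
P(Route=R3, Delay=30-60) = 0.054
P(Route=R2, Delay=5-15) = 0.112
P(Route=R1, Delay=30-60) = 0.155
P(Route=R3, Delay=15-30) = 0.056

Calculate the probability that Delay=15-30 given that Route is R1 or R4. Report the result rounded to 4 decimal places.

P(Route=R1) = 0.089 + 0.103 + 0.155 = 0.347.
P(Route=R4) = 0.048 + 0.052 + 0.042 = 0.142.
P(Route ∈ {R1, R4}) = 0.347 + 0.142 = 0.489; P(Delay=15-30, Route ∈ {R1, R4}) = 0.103 + 0.052 = 0.155.
P(Delay=15-30 | Route ∈ {R1, R4}) = 0.155/0.489 = 0.3170.

0.3170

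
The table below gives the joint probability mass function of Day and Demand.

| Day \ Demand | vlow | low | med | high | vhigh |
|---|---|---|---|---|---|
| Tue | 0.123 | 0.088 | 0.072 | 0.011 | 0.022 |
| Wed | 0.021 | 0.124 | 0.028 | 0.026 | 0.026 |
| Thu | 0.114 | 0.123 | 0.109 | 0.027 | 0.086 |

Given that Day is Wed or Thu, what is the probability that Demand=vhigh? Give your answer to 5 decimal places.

P(Day=Wed) = 0.021 + 0.124 + 0.028 + 0.026 + 0.026 = 0.225.
P(Day=Thu) = 0.114 + 0.123 + 0.109 + 0.027 + 0.086 = 0.459.
P(Day ∈ {Wed, Thu}) = 0.225 + 0.459 = 0.684; P(Demand=vhigh, Day ∈ {Wed, Thu}) = 0.026 + 0.086 = 0.112.
P(Demand=vhigh | Day ∈ {Wed, Thu}) = 0.112/0.684 = 0.16374.

0.16374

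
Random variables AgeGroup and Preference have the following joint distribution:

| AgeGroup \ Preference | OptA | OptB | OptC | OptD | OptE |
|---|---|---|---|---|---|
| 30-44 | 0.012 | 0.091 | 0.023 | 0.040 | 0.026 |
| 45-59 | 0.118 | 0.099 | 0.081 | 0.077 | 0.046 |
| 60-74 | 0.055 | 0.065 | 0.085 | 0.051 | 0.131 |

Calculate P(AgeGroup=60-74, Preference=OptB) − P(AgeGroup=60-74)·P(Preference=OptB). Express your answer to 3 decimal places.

P(AgeGroup=60-74) = 0.055 + 0.065 + 0.085 + 0.051 + 0.131 = 0.387.
P(Preference=OptB) = 0.091 + 0.099 + 0.065 = 0.255.
P(AgeGroup=60-74, Preference=OptB) − P(AgeGroup=60-74)P(Preference=OptB) = 0.065 − 0.387×0.255 = -0.034.

-0.034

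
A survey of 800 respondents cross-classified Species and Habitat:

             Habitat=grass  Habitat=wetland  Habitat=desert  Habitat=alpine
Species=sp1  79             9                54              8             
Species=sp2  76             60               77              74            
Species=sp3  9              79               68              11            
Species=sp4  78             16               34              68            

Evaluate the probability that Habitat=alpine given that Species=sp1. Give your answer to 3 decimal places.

0.053

Total with Species=sp1: 79 + 9 + 54 + 8 = 150.
P(Habitat=alpine | Species=sp1) = 8/150 = 0.053.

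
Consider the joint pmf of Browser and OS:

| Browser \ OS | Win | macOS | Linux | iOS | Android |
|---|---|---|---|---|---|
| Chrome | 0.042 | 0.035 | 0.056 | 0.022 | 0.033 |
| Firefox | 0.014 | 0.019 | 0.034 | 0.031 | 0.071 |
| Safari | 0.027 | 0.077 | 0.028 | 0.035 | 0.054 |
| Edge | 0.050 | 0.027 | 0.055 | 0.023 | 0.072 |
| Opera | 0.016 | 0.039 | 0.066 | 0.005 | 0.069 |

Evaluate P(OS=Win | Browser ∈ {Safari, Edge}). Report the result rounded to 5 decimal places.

0.17188

P(Browser=Safari) = 0.027 + 0.077 + 0.028 + 0.035 + 0.054 = 0.221.
P(Browser=Edge) = 0.050 + 0.027 + 0.055 + 0.023 + 0.072 = 0.227.
P(Browser ∈ {Safari, Edge}) = 0.221 + 0.227 = 0.448; P(OS=Win, Browser ∈ {Safari, Edge}) = 0.027 + 0.050 = 0.077.
P(OS=Win | Browser ∈ {Safari, Edge}) = 0.077/0.448 = 0.17188.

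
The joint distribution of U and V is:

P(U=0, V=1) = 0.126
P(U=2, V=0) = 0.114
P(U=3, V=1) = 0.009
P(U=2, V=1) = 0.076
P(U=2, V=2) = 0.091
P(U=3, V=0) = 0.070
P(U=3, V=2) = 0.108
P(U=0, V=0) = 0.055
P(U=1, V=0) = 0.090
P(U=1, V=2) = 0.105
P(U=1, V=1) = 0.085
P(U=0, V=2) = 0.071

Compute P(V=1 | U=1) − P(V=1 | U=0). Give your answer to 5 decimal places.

-0.19643

P(U=1) = 0.090 + 0.085 + 0.105 = 0.280; P(V=1 | U=1) = 0.085/0.280 = 0.303571.
P(U=0) = 0.055 + 0.126 + 0.071 = 0.252; P(V=1 | U=0) = 0.126/0.252 = 0.500000.
Difference = -0.19643.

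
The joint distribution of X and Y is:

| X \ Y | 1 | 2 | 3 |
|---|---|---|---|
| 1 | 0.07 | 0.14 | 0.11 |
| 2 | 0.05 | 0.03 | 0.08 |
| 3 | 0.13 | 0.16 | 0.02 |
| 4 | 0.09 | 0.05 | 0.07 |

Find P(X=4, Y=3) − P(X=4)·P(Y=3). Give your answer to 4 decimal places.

P(X=4) = 0.09 + 0.05 + 0.07 = 0.21.
P(Y=3) = 0.11 + 0.08 + 0.02 + 0.07 = 0.28.
P(X=4, Y=3) − P(X=4)P(Y=3) = 0.07 − 0.21×0.28 = 0.0112.

0.0112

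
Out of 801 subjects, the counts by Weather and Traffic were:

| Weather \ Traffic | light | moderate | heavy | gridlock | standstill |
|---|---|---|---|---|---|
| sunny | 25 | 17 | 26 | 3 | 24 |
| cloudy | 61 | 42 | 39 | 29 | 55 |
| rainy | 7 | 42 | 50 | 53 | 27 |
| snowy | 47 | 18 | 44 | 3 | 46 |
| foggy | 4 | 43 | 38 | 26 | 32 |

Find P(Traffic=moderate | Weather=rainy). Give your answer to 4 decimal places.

Total with Weather=rainy: 7 + 42 + 50 + 53 + 27 = 179.
P(Traffic=moderate | Weather=rainy) = 42/179 = 0.2346.

0.2346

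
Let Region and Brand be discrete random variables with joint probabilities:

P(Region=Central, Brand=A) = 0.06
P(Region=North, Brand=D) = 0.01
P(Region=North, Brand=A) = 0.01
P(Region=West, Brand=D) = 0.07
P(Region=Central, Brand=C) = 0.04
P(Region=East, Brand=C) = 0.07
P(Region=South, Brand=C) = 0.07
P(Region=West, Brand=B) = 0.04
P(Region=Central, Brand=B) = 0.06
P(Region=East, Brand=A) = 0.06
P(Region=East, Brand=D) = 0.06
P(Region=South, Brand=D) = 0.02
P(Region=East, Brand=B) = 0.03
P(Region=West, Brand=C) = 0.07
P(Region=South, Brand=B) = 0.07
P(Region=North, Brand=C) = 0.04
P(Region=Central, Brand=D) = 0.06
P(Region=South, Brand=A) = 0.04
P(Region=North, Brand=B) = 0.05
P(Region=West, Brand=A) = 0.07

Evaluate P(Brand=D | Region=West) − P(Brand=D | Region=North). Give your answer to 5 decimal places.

P(Region=West) = 0.07 + 0.04 + 0.07 + 0.07 = 0.25; P(Brand=D | Region=West) = 0.07/0.25 = 0.280000.
P(Region=North) = 0.01 + 0.05 + 0.04 + 0.01 = 0.11; P(Brand=D | Region=North) = 0.01/0.11 = 0.090909.
Difference = 0.18909.

0.18909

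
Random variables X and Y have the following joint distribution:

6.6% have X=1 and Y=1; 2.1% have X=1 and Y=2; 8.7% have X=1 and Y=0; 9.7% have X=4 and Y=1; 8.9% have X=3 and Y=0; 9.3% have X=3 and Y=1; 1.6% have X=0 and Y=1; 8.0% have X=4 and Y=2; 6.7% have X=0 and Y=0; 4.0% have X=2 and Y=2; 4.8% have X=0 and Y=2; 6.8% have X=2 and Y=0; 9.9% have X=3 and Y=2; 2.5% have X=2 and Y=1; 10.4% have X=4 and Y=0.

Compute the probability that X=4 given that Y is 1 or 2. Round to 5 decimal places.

P(Y=1) = 0.016 + 0.066 + 0.025 + 0.093 + 0.097 = 0.297.
P(Y=2) = 0.048 + 0.021 + 0.040 + 0.099 + 0.080 = 0.288.
P(Y ∈ {1, 2}) = 0.297 + 0.288 = 0.585; P(X=4, Y ∈ {1, 2}) = 0.097 + 0.080 = 0.177.
P(X=4 | Y ∈ {1, 2}) = 0.177/0.585 = 0.30256.

0.30256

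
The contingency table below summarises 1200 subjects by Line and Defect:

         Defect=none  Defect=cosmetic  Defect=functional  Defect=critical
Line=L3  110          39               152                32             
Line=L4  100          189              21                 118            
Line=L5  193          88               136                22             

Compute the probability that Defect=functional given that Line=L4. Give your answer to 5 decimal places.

Total with Line=L4: 100 + 189 + 21 + 118 = 428.
P(Defect=functional | Line=L4) = 21/428 = 0.04907.

0.04907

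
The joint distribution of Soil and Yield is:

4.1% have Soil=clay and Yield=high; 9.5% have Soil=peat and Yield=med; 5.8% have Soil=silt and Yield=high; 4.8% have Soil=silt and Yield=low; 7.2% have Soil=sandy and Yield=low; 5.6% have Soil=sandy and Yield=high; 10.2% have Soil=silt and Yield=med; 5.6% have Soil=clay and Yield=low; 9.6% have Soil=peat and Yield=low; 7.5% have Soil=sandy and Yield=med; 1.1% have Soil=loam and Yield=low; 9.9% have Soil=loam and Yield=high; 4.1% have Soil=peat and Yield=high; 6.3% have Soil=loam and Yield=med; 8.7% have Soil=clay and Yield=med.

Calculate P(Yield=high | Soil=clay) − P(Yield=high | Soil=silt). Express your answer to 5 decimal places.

-0.05602

P(Soil=clay) = 0.056 + 0.087 + 0.041 = 0.184; P(Yield=high | Soil=clay) = 0.041/0.184 = 0.222826.
P(Soil=silt) = 0.048 + 0.102 + 0.058 = 0.208; P(Yield=high | Soil=silt) = 0.058/0.208 = 0.278846.
Difference = -0.05602.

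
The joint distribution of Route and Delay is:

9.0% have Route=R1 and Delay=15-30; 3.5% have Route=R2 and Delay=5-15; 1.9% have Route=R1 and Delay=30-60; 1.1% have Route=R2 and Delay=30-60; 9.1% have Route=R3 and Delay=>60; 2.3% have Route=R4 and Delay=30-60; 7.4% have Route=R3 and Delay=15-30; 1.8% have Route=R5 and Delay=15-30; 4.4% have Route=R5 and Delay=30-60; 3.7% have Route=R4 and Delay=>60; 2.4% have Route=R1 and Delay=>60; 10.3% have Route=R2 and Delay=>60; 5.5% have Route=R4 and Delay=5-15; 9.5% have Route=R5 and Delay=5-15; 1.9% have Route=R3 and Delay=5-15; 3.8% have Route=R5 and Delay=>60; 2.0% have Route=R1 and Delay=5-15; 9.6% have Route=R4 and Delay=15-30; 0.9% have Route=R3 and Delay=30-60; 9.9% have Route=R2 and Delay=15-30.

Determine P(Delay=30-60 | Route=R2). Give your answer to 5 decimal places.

0.04435

P(Route=R2) = 0.035 + 0.099 + 0.011 + 0.103 = 0.248.
P(Delay=30-60 | Route=R2) = 0.011/0.248 = 0.04435.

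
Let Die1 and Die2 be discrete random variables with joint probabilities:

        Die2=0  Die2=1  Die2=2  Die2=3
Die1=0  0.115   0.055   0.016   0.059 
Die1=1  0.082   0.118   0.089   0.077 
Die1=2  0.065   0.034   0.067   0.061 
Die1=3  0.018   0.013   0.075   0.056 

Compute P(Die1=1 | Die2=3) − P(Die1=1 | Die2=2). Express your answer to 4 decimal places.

P(Die2=3) = 0.059 + 0.077 + 0.061 + 0.056 = 0.253; P(Die1=1 | Die2=3) = 0.077/0.253 = 0.30435.
P(Die2=2) = 0.016 + 0.089 + 0.067 + 0.075 = 0.247; P(Die1=1 | Die2=2) = 0.089/0.247 = 0.36032.
Difference = -0.0560.

-0.0560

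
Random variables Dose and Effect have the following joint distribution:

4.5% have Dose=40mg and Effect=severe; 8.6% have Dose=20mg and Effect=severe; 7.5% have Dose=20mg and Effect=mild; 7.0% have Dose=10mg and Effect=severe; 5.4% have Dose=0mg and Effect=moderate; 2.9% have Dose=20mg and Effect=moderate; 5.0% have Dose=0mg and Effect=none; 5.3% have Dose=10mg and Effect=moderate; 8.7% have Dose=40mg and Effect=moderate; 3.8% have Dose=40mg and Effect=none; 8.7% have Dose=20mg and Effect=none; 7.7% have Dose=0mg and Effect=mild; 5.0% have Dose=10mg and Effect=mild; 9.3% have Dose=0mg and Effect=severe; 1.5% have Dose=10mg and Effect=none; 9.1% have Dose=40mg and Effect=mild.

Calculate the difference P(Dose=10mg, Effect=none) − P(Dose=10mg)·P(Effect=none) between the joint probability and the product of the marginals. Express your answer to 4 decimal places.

-0.0207

P(Dose=10mg) = 0.015 + 0.050 + 0.053 + 0.070 = 0.188.
P(Effect=none) = 0.050 + 0.015 + 0.087 + 0.038 = 0.190.
P(Dose=10mg, Effect=none) − P(Dose=10mg)P(Effect=none) = 0.015 − 0.188×0.190 = -0.0207.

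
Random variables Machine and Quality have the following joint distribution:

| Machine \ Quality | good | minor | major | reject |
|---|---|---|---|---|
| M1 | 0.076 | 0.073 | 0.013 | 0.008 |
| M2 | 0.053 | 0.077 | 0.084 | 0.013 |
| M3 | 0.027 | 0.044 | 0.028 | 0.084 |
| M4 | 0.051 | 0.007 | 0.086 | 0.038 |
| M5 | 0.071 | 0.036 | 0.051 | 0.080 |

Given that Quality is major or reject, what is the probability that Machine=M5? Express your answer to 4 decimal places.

0.2701

P(Quality=major) = 0.013 + 0.084 + 0.028 + 0.086 + 0.051 = 0.262.
P(Quality=reject) = 0.008 + 0.013 + 0.084 + 0.038 + 0.080 = 0.223.
P(Quality ∈ {major, reject}) = 0.262 + 0.223 = 0.485; P(Machine=M5, Quality ∈ {major, reject}) = 0.051 + 0.080 = 0.131.
P(Machine=M5 | Quality ∈ {major, reject}) = 0.131/0.485 = 0.2701.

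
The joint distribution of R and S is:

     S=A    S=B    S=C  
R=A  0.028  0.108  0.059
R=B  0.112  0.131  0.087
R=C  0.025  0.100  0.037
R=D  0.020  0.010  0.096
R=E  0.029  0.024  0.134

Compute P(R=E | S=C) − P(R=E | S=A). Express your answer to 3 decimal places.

P(S=C) = 0.059 + 0.087 + 0.037 + 0.096 + 0.134 = 0.413; P(R=E | S=C) = 0.134/0.413 = 0.3245.
P(S=A) = 0.028 + 0.112 + 0.025 + 0.020 + 0.029 = 0.214; P(R=E | S=A) = 0.029/0.214 = 0.1355.
Difference = 0.189.

0.189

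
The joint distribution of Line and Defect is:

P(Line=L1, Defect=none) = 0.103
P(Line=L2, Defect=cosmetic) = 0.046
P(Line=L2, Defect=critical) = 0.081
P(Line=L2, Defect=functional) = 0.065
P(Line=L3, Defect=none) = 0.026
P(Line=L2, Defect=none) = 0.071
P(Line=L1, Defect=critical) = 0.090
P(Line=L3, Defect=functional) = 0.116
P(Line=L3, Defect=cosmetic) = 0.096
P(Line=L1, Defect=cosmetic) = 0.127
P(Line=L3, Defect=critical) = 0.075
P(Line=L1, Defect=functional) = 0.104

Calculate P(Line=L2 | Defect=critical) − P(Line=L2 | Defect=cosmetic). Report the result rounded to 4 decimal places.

0.1583

P(Defect=critical) = 0.090 + 0.081 + 0.075 = 0.246; P(Line=L2 | Defect=critical) = 0.081/0.246 = 0.32927.
P(Defect=cosmetic) = 0.127 + 0.046 + 0.096 = 0.269; P(Line=L2 | Defect=cosmetic) = 0.046/0.269 = 0.17100.
Difference = 0.1583.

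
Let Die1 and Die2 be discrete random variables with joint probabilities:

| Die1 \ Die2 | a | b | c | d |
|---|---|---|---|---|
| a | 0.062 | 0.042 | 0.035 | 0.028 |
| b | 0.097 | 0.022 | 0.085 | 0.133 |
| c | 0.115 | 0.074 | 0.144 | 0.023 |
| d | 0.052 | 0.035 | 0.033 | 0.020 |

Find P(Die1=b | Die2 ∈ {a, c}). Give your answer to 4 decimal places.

0.2921

P(Die2=a) = 0.062 + 0.097 + 0.115 + 0.052 = 0.326.
P(Die2=c) = 0.035 + 0.085 + 0.144 + 0.033 = 0.297.
P(Die2 ∈ {a, c}) = 0.326 + 0.297 = 0.623; P(Die1=b, Die2 ∈ {a, c}) = 0.097 + 0.085 = 0.182.
P(Die1=b | Die2 ∈ {a, c}) = 0.182/0.623 = 0.2921.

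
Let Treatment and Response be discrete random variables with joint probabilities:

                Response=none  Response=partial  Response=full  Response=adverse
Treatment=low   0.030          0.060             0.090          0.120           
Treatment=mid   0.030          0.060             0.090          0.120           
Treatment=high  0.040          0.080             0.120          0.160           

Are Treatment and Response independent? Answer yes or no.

yes

Every cell satisfies P(Treatment,Response) = P(Treatment)·P(Response). For instance P(Treatment=mid) = 0.300, P(Response=adverse) = 0.400, and 0.300×0.400 = 0.120 matches the joint entry. So Treatment and Response are independent.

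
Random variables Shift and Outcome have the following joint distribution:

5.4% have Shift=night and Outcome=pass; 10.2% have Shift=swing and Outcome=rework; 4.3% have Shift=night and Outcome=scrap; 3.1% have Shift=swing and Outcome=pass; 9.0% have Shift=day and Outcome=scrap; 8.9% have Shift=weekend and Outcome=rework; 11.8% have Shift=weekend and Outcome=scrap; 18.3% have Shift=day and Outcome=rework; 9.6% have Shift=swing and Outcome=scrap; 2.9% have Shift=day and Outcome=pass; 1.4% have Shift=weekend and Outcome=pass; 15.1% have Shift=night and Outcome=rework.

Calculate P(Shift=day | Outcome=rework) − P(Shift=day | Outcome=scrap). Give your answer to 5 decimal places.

P(Outcome=rework) = 0.183 + 0.102 + 0.151 + 0.089 = 0.525; P(Shift=day | Outcome=rework) = 0.183/0.525 = 0.348571.
P(Outcome=scrap) = 0.090 + 0.096 + 0.043 + 0.118 = 0.347; P(Shift=day | Outcome=scrap) = 0.090/0.347 = 0.259366.
Difference = 0.08921.

0.08921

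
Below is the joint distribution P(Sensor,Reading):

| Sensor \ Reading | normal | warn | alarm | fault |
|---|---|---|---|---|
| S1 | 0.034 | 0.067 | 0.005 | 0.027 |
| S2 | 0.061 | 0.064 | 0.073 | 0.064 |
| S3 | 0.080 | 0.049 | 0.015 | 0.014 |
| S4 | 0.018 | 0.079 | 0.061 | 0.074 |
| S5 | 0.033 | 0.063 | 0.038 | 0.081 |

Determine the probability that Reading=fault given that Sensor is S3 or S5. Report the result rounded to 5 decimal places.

P(Sensor=S3) = 0.080 + 0.049 + 0.015 + 0.014 = 0.158.
P(Sensor=S5) = 0.033 + 0.063 + 0.038 + 0.081 = 0.215.
P(Sensor ∈ {S3, S5}) = 0.158 + 0.215 = 0.373; P(Reading=fault, Sensor ∈ {S3, S5}) = 0.014 + 0.081 = 0.095.
P(Reading=fault | Sensor ∈ {S3, S5}) = 0.095/0.373 = 0.25469.

0.25469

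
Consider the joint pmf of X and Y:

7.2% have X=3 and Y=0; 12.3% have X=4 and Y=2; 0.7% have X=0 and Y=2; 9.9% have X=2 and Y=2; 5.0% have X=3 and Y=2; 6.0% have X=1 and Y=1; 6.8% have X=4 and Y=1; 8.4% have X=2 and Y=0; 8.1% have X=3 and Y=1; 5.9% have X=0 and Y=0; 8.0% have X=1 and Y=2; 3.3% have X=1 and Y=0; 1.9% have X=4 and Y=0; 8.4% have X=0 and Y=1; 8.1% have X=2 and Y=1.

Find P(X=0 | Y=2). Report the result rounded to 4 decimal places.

P(Y=2) = 0.007 + 0.080 + 0.099 + 0.050 + 0.123 = 0.359.
P(X=0 | Y=2) = 0.007/0.359 = 0.0195.

0.0195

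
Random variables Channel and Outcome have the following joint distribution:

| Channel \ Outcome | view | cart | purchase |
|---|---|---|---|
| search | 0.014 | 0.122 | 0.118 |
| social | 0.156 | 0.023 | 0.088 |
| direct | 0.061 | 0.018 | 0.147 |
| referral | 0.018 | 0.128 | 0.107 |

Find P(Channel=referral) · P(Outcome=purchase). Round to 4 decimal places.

P(Channel=referral) = 0.018 + 0.128 + 0.107 = 0.253.
P(Outcome=purchase) = 0.118 + 0.088 + 0.147 + 0.107 = 0.460.
Product: 0.253 × 0.460 = 0.1164.

0.1164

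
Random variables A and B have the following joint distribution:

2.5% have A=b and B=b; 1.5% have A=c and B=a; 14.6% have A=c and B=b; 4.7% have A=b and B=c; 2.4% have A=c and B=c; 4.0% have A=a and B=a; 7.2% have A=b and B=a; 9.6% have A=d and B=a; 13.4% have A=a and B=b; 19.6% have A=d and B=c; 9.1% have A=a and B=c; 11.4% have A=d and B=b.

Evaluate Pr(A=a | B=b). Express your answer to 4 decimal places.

0.3198

P(B=b) = 0.134 + 0.025 + 0.146 + 0.114 = 0.419.
P(A=a | B=b) = 0.134/0.419 = 0.3198.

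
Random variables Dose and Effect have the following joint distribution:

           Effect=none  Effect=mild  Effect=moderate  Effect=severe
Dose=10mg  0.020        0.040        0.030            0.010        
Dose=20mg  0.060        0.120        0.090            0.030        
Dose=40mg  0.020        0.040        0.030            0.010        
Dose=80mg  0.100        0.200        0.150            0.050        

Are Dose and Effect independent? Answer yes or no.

Every cell satisfies P(Dose,Effect) = P(Dose)·P(Effect). For instance P(Dose=20mg) = 0.300, P(Effect=none) = 0.200, and 0.300×0.200 = 0.060 matches the joint entry. So Dose and Effect are independent.

yes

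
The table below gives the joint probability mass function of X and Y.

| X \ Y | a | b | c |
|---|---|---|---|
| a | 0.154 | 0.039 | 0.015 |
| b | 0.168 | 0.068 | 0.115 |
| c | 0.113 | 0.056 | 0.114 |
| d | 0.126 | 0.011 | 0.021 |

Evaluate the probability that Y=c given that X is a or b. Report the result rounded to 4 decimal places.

0.2326

P(X=a) = 0.154 + 0.039 + 0.015 = 0.208.
P(X=b) = 0.168 + 0.068 + 0.115 = 0.351.
P(X ∈ {a, b}) = 0.208 + 0.351 = 0.559; P(Y=c, X ∈ {a, b}) = 0.015 + 0.115 = 0.130.
P(Y=c | X ∈ {a, b}) = 0.130/0.559 = 0.2326.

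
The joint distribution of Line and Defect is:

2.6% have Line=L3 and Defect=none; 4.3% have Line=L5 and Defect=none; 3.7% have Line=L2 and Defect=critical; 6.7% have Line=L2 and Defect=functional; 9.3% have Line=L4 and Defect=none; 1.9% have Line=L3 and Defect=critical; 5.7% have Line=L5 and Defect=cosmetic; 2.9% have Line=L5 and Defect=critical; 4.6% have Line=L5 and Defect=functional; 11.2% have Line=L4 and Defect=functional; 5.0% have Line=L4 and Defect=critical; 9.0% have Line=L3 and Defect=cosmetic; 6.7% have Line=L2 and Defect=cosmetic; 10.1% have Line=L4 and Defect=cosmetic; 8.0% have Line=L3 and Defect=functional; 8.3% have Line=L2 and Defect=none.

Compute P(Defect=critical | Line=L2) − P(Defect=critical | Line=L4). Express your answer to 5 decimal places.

0.00522

P(Line=L2) = 0.083 + 0.067 + 0.067 + 0.037 = 0.254; P(Defect=critical | Line=L2) = 0.037/0.254 = 0.145669.
P(Line=L4) = 0.093 + 0.101 + 0.112 + 0.050 = 0.356; P(Defect=critical | Line=L4) = 0.050/0.356 = 0.140449.
Difference = 0.00522.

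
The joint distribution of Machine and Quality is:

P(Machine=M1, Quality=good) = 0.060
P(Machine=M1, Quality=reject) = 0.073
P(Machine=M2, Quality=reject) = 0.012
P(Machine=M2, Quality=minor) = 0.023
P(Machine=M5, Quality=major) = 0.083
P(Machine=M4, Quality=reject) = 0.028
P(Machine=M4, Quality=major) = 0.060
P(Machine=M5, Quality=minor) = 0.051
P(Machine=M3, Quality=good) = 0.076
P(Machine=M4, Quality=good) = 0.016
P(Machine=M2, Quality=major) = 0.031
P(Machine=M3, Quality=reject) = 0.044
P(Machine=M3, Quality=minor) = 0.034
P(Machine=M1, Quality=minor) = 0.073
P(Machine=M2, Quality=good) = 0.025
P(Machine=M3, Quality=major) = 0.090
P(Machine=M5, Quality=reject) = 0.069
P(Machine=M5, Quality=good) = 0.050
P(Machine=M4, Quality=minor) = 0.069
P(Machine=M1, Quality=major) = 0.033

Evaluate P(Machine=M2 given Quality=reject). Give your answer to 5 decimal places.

P(Quality=reject) = 0.073 + 0.012 + 0.044 + 0.028 + 0.069 = 0.226.
P(Machine=M2 | Quality=reject) = 0.012/0.226 = 0.05310.

0.05310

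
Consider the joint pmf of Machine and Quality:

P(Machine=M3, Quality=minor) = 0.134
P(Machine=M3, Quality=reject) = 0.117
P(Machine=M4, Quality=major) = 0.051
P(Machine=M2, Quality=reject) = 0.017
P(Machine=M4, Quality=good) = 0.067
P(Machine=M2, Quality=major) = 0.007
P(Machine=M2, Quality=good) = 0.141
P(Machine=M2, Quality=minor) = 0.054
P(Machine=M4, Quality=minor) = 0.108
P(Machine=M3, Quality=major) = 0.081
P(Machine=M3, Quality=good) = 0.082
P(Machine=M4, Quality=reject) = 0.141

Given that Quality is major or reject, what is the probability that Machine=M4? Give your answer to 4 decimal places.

0.4638

P(Quality=major) = 0.007 + 0.081 + 0.051 = 0.139.
P(Quality=reject) = 0.017 + 0.117 + 0.141 = 0.275.
P(Quality ∈ {major, reject}) = 0.139 + 0.275 = 0.414; P(Machine=M4, Quality ∈ {major, reject}) = 0.051 + 0.141 = 0.192.
P(Machine=M4 | Quality ∈ {major, reject}) = 0.192/0.414 = 0.4638.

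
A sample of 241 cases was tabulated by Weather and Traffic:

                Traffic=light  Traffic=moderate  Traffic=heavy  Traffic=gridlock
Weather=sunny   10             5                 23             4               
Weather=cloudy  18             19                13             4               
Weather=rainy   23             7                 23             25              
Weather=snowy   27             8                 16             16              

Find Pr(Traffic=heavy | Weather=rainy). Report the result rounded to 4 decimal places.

0.2949

Total with Weather=rainy: 23 + 7 + 23 + 25 = 78.
P(Traffic=heavy | Weather=rainy) = 23/78 = 0.2949.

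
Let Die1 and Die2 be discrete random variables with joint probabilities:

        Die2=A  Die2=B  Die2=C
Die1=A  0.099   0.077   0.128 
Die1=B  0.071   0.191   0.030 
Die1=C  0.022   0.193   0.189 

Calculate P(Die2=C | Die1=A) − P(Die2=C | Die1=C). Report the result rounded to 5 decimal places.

P(Die1=A) = 0.099 + 0.077 + 0.128 = 0.304; P(Die2=C | Die1=A) = 0.128/0.304 = 0.421053.
P(Die1=C) = 0.022 + 0.193 + 0.189 = 0.404; P(Die2=C | Die1=C) = 0.189/0.404 = 0.467822.
Difference = -0.04677.

-0.04677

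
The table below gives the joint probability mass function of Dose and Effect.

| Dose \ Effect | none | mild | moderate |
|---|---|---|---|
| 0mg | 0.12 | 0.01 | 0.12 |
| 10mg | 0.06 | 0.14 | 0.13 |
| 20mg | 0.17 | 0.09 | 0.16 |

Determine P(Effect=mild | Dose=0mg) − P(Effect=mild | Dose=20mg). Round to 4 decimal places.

P(Dose=0mg) = 0.12 + 0.01 + 0.12 = 0.25; P(Effect=mild | Dose=0mg) = 0.01/0.25 = 0.04000.
P(Dose=20mg) = 0.17 + 0.09 + 0.16 = 0.42; P(Effect=mild | Dose=20mg) = 0.09/0.42 = 0.21429.
Difference = -0.1743.

-0.1743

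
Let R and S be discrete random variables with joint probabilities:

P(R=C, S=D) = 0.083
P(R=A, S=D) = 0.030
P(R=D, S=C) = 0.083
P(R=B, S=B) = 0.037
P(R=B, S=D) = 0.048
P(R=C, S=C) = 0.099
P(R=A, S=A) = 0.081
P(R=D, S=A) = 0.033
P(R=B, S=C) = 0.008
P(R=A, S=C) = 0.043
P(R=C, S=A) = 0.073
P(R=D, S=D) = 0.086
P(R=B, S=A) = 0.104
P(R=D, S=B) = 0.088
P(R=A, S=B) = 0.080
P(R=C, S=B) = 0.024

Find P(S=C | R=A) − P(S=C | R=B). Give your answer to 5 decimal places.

P(R=A) = 0.081 + 0.080 + 0.043 + 0.030 = 0.234; P(S=C | R=A) = 0.043/0.234 = 0.183761.
P(R=B) = 0.104 + 0.037 + 0.008 + 0.048 = 0.197; P(S=C | R=B) = 0.008/0.197 = 0.040609.
Difference = 0.14315.

0.14315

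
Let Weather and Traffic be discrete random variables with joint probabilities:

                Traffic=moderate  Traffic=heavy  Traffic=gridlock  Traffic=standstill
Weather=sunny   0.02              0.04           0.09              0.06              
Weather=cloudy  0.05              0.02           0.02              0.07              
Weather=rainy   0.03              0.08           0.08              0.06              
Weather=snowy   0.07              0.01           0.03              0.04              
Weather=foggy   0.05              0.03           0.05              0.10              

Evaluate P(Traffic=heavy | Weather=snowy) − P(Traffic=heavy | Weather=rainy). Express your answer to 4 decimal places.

P(Weather=snowy) = 0.07 + 0.01 + 0.03 + 0.04 = 0.15; P(Traffic=heavy | Weather=snowy) = 0.01/0.15 = 0.06667.
P(Weather=rainy) = 0.03 + 0.08 + 0.08 + 0.06 = 0.25; P(Traffic=heavy | Weather=rainy) = 0.08/0.25 = 0.32000.
Difference = -0.2533.

-0.2533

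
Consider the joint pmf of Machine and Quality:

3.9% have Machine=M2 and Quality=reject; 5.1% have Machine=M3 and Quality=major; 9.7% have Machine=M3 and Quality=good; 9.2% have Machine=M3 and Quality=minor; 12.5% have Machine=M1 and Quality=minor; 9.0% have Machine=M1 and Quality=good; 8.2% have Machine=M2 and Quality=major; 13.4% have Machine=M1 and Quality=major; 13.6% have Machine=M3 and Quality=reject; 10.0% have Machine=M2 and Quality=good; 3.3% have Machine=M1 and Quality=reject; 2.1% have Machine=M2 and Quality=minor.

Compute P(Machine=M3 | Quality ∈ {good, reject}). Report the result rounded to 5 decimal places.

P(Quality=good) = 0.090 + 0.100 + 0.097 = 0.287.
P(Quality=reject) = 0.033 + 0.039 + 0.136 = 0.208.
P(Quality ∈ {good, reject}) = 0.287 + 0.208 = 0.495; P(Machine=M3, Quality ∈ {good, reject}) = 0.097 + 0.136 = 0.233.
P(Machine=M3 | Quality ∈ {good, reject}) = 0.233/0.495 = 0.47071.

0.47071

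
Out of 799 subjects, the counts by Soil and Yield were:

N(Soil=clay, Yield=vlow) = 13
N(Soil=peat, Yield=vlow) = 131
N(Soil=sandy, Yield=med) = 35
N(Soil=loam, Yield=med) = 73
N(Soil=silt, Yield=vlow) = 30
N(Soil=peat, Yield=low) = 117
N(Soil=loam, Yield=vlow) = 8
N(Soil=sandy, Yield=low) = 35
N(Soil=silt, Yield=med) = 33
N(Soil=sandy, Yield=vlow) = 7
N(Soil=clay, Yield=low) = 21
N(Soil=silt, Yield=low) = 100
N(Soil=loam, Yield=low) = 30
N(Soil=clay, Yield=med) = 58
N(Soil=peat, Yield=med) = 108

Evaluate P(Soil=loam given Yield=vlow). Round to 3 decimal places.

Total with Yield=vlow: 7 + 8 + 13 + 30 + 131 = 189.
P(Soil=loam | Yield=vlow) = 8/189 = 0.042.

0.042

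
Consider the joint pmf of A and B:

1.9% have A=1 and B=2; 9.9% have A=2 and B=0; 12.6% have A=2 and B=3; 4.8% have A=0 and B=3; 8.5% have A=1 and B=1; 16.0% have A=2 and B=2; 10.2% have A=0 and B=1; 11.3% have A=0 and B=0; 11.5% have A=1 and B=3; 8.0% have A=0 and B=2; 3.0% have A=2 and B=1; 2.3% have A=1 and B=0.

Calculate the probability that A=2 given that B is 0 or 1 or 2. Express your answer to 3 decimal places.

P(B=0) = 0.113 + 0.023 + 0.099 = 0.235.
P(B=1) = 0.102 + 0.085 + 0.030 = 0.217.
P(B=2) = 0.080 + 0.019 + 0.160 = 0.259.
P(B ∈ {0, 1, 2}) = 0.235 + 0.217 + 0.259 = 0.711; P(A=2, B ∈ {0, 1, 2}) = 0.099 + 0.030 + 0.160 = 0.289.
P(A=2 | B ∈ {0, 1, 2}) = 0.289/0.711 = 0.406.

0.406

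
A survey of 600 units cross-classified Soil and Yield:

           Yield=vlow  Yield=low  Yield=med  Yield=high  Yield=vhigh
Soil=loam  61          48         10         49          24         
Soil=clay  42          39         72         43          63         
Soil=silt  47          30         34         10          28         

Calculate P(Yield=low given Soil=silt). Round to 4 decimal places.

Total with Soil=silt: 47 + 30 + 34 + 10 + 28 = 149.
P(Yield=low | Soil=silt) = 30/149 = 0.2013.

0.2013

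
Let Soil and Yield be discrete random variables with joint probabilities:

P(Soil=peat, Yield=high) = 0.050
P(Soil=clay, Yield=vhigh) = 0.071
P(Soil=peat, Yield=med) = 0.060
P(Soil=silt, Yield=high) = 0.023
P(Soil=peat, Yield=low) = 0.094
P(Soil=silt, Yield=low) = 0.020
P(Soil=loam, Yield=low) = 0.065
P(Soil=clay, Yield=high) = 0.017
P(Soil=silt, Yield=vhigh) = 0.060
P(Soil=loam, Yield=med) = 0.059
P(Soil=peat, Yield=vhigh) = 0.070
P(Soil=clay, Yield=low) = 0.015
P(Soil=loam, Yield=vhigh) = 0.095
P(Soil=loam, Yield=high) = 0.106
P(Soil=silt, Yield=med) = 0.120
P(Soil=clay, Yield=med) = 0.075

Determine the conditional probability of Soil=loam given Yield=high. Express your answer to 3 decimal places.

0.541

P(Yield=high) = 0.106 + 0.017 + 0.023 + 0.050 = 0.196.
P(Soil=loam | Yield=high) = 0.106/0.196 = 0.541.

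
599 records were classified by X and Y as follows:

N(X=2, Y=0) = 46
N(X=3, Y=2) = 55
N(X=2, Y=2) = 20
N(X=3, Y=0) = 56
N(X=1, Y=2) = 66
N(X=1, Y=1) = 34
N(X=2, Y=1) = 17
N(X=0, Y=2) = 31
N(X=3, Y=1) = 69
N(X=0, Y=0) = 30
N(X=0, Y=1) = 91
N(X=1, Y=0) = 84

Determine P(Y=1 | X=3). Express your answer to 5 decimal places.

Total with X=3: 56 + 69 + 55 = 180.
P(Y=1 | X=3) = 69/180 = 0.38333.

0.38333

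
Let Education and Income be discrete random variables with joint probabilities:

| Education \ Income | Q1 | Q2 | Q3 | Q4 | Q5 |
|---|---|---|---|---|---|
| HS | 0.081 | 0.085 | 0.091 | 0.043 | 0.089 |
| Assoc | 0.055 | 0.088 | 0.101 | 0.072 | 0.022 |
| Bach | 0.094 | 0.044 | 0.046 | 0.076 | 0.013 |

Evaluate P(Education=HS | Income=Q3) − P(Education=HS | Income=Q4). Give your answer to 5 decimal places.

0.15722

P(Income=Q3) = 0.091 + 0.101 + 0.046 = 0.238; P(Education=HS | Income=Q3) = 0.091/0.238 = 0.382353.
P(Income=Q4) = 0.043 + 0.072 + 0.076 = 0.191; P(Education=HS | Income=Q4) = 0.043/0.191 = 0.225131.
Difference = 0.15722.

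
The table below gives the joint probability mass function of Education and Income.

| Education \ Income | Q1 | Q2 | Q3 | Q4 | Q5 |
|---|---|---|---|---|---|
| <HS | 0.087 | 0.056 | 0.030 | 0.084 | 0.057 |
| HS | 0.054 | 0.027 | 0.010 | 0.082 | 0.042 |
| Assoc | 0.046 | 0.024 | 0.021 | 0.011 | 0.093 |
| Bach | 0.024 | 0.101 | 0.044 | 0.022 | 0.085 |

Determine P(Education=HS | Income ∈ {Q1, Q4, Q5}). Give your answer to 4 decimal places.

0.2591

P(Income=Q1) = 0.087 + 0.054 + 0.046 + 0.024 = 0.211.
P(Income=Q4) = 0.084 + 0.082 + 0.011 + 0.022 = 0.199.
P(Income=Q5) = 0.057 + 0.042 + 0.093 + 0.085 = 0.277.
P(Income ∈ {Q1, Q4, Q5}) = 0.211 + 0.199 + 0.277 = 0.687; P(Education=HS, Income ∈ {Q1, Q4, Q5}) = 0.054 + 0.082 + 0.042 = 0.178.
P(Education=HS | Income ∈ {Q1, Q4, Q5}) = 0.178/0.687 = 0.2591.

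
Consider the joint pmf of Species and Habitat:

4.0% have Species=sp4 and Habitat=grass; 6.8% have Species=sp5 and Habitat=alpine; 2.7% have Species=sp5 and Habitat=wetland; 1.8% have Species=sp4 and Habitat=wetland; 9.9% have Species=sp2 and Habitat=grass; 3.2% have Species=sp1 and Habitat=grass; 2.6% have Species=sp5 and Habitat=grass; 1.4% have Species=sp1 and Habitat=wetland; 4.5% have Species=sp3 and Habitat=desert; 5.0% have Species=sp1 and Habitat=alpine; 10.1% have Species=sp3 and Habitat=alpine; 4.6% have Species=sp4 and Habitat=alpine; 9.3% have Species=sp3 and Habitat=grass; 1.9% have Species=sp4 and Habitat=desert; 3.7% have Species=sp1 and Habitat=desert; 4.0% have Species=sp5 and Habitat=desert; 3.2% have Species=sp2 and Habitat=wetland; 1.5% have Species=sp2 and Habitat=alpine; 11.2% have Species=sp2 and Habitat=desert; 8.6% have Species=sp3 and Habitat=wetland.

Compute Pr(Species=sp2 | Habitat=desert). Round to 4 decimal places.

P(Habitat=desert) = 0.037 + 0.112 + 0.045 + 0.019 + 0.040 = 0.253.
P(Species=sp2 | Habitat=desert) = 0.112/0.253 = 0.4427.

0.4427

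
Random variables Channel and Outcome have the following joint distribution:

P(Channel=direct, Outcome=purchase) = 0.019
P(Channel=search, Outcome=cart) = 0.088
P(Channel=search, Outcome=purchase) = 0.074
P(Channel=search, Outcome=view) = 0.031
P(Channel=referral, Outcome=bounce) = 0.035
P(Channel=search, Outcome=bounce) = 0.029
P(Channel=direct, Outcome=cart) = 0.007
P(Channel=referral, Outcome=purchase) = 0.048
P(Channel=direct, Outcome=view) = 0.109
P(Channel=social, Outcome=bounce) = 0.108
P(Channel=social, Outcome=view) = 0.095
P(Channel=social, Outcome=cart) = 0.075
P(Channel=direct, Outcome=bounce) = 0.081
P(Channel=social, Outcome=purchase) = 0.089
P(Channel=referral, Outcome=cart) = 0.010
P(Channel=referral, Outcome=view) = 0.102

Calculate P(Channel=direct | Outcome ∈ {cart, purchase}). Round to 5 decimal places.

0.06341

P(Outcome=cart) = 0.088 + 0.075 + 0.007 + 0.010 = 0.180.
P(Outcome=purchase) = 0.074 + 0.089 + 0.019 + 0.048 = 0.230.
P(Outcome ∈ {cart, purchase}) = 0.180 + 0.230 = 0.410; P(Channel=direct, Outcome ∈ {cart, purchase}) = 0.007 + 0.019 = 0.026.
P(Channel=direct | Outcome ∈ {cart, purchase}) = 0.026/0.410 = 0.06341.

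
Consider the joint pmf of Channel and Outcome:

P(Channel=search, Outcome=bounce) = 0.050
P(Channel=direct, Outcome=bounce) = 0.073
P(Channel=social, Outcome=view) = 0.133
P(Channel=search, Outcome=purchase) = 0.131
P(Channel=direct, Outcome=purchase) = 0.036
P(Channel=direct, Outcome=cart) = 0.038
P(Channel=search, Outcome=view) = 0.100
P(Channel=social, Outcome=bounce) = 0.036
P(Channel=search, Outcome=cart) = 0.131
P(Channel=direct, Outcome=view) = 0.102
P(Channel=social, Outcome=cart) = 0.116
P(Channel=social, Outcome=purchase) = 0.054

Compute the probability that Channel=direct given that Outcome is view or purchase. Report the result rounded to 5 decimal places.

P(Outcome=view) = 0.100 + 0.133 + 0.102 = 0.335.
P(Outcome=purchase) = 0.131 + 0.054 + 0.036 = 0.221.
P(Outcome ∈ {view, purchase}) = 0.335 + 0.221 = 0.556; P(Channel=direct, Outcome ∈ {view, purchase}) = 0.102 + 0.036 = 0.138.
P(Channel=direct | Outcome ∈ {view, purchase}) = 0.138/0.556 = 0.24820.

0.24820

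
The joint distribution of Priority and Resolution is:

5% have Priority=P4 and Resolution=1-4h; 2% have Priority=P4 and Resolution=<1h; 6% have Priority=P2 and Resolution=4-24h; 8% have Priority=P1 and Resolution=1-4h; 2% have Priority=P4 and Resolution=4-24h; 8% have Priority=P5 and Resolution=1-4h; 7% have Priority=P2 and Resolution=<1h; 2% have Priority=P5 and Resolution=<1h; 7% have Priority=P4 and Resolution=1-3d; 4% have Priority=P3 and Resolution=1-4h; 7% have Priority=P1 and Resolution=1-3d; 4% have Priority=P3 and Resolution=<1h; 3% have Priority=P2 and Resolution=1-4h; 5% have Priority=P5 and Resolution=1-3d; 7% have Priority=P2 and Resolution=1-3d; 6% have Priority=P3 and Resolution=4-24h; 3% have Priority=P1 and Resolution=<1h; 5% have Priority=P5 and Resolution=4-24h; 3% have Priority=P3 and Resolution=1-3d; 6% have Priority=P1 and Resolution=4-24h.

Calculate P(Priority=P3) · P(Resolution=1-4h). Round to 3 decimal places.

P(Priority=P3) = 0.04 + 0.04 + 0.06 + 0.03 = 0.17.
P(Resolution=1-4h) = 0.08 + 0.03 + 0.04 + 0.05 + 0.08 = 0.28.
Product: 0.17 × 0.28 = 0.048.

0.048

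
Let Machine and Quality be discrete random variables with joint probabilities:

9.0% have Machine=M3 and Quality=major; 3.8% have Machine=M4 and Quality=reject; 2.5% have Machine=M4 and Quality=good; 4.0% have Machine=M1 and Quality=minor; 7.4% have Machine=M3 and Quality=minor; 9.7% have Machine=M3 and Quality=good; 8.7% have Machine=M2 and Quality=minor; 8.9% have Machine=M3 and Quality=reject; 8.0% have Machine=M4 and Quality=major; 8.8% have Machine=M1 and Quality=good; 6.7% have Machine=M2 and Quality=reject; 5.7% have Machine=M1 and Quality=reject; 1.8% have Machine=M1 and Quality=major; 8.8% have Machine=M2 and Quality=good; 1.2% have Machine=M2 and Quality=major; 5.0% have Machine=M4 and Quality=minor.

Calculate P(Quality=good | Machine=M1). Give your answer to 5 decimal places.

0.43350

P(Machine=M1) = 0.088 + 0.040 + 0.018 + 0.057 = 0.203.
P(Quality=good | Machine=M1) = 0.088/0.203 = 0.43350.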